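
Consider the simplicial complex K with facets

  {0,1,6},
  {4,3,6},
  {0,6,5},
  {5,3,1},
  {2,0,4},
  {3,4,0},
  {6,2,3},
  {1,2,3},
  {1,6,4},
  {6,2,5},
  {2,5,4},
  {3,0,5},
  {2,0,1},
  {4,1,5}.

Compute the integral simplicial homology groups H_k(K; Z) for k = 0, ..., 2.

Fix the vertex order 0 < 1 < 2 < 3 < 4 < 5 < 6 and write every simplex with vertices in increasing order. Then dim K = 2 and the simplices of K are:

  0-simplices (7): [0], [1], [2], [3], [4], [5], [6]
  1-simplices (21): [0,1], [0,2], [0,3], [0,4], [0,5], [0,6], [1,2], [1,3], [1,4], [1,5], [1,6], [2,3], [2,4], [2,5], [2,6], [3,4], [3,5], [3,6], [4,5], [4,6], [5,6]
  2-simplices (14): [0,1,2], [0,1,6], [0,2,4], [0,3,4], [0,3,5], [0,5,6], [1,2,3], [1,3,5], [1,4,5], [1,4,6], [2,3,6], [2,4,5], [2,5,6], [3,4,6]

Hence C_0 ≅ Z^7, C_1 ≅ Z^21, C_2 ≅ Z^14.

The boundary map ∂_1: C_1 → C_0 maps an edge to its endpoints' difference, ∂[p,q] = q − p. For instance
  ∂[2,6] = [6] − [2].
The 7×21 boundary matrix has rank 6 and Smith normal form diag(1,1,1,1,1,1).

Boundary ∂_2: C_2 → C_1 maps a triangle to the signed sum of its edges. For instance
  ∂[2,5,6] = [5,6] − [2,6] + [2,5],
  ∂[0,1,2] = [1,2] − [0,2] + [0,1].
The resulting 21×14 matrix has rank 13, and its Smith normal form has invariant factors (1,1,1,1,1,1,1,1,1,1,1,1,1).

Reading off H_k = ker ∂_k / im ∂_{k+1}:

  H_0: rank C_0 − rank ∂_1 = 7 − 6 = 1, and the invariant factors of ∂_1 are all 1, so H_0 ≅ Z.
  H_1: rank ker ∂_1 − rank ∂_2 = (21 − 6) − 13 = 2, and the invariant factors of ∂_2 are all 1, so H_1 ≅ Z^2.
  H_2: rank ker ∂_2 − rank ∂_3 = (14 − 13) − 0 = 1, and there is no ∂_3, so H_2 ≅ Z.

As a check, the Euler characteristic is 7 − 21 + 14 = 0, which agrees with 1 − 2 + 1 = 0.

H_0 = Z,  H_1 = Z^2,  H_2 = Z.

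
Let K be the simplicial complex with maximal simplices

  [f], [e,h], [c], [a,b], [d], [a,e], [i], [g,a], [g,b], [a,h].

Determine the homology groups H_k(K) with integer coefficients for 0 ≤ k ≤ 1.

K has 9 vertices, 6 edges.
rank ∂_0 = 0, rank ∂_1 = 4 ⇒ b_0 = 9 − 0 − 4 = 5; all invariant factors of ∂_1 are 1 so no torsion. So H_0 ≅ Z^5.
rank ∂_1 = 4, rank ∂_2 = 0 ⇒ b_1 = 6 − 4 − 0 = 2. So H_1 ≅ Z^2.

H_0 ≅ Z^5,  H_1 ≅ Z^2.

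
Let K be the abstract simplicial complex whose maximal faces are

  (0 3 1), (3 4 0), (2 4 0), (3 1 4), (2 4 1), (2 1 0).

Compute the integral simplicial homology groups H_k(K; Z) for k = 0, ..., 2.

H_0 = Z,  H_1 = 0,  H_2 = Z.

K has 5 vertices, 9 edges, 6 triangles.
rank ∂_0 = 0, rank ∂_1 = 4 ⇒ b_0 = 5 − 0 − 4 = 1; all invariant factors of ∂_1 are 1 so no torsion. So H_0 = Z.
rank ∂_1 = 4, rank ∂_2 = 5 ⇒ b_1 = 9 − 4 − 5 = 0; all invariant factors of ∂_2 are 1 so no torsion. So H_1 = 0.
rank ∂_2 = 5, rank ∂_3 = 0 ⇒ b_2 = 6 − 5 − 0 = 1. So H_2 = Z.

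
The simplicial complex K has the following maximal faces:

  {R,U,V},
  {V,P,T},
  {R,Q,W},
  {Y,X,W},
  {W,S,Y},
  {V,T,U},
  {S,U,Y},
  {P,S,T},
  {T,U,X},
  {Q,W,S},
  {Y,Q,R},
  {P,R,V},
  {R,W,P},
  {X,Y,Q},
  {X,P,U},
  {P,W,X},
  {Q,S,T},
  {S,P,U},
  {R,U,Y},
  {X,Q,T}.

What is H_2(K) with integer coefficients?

Order the vertices as P < Q < R < S < T < U < V < W < X < Y. Listing each simplex with vertices in this order, K has dimension 2 with simplices:

  0-simplices (10): P, Q, R, S, T, U, V, W, X, Y
  1-simplices (30): PR, PS, PT, PU, PV, PW, PX, QR, QS, QT, QW, QX, QY, RU, RV, RW, RY, ST, SU, SW, SY, TU, TV, TX, UV, UX, UY, WX, WY, XY
  2-simplices (20): PRV, PRW, PST, PSU, PTV, PUX, PWX, QRW, QRY, QST, QSW, QTX, QXY, RUV, RUY, SUY, SWY, TUV, TUX, WXY

giving chain groups C_0 ≅ Z^10, C_1 ≅ Z^30, C_2 ≅ Z^20.

Boundary ∂_1: C_1 → C_0 is given by ∂[p,q] = [q] − [p]. For instance
  ∂QT = T − Q.
The resulting 10×30 matrix has rank 9, and its Smith normal form has invariant factors (1,1,1,1,1,1,1,1,1).

The boundary map ∂_2: C_2 → C_1 maps a triangle to the signed sum of its edges. For instance
  ∂PTV = TV − PV + PT,
  ∂QTX = TX − QX + QT.
This gives a 30×20 integer matrix of rank 20; reducing to Smith normal form yields diagonal entries (1,1,1,1,1,1,1,1,1,1,1,1,1,1,1,1,1,1,1,2).

Now H_k = ker ∂_k / im ∂_{k+1}, so:

  H_2: rank ker ∂_2 − rank ∂_3 = (20 − 20) − 0 = 0, and there is no ∂_3, so H_2 = 0.

H_2 ≅ 0.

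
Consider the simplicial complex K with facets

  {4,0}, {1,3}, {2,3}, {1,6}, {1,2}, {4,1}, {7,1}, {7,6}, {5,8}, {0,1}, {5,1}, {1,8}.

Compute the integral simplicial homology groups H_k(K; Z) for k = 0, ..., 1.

We work with the vertex ordering 0 < 1 < 2 < 3 < 4 < 5 < 6 < 7 < 8. The simplices of K, each written with vertices in increasing order, are:

  0-simplices (9): [0], [1], [2], [3], [4], [5], [6], [7], [8]
  1-simplices (12): [0,1], [0,4], [1,2], [1,3], [1,4], [1,5], [1,6], [1,7], [1,8], [2,3], [5,8], [6,7]

so the chain groups are C_0 ≅ Z^9, C_1 ≅ Z^12.

Boundary ∂_1: C_1 → C_0 maps an edge to its endpoints' difference, ∂[p,q] = q − p.
The resulting 9×12 matrix has rank 8, and its Smith normal form has invariant factors (1,1,1,1,1,1,1,1).

From H_k ≅ ker(∂_k) / im(∂_{k+1}) we obtain:

  H_0: rank C_0 − rank ∂_1 = 9 − 8 = 1, and the invariant factors of ∂_1 are all 1, so H_0 = Z.
  H_1: rank ker ∂_1 − rank ∂_2 = (12 − 8) − 0 = 4, and there is no ∂_2, so H_1 = Z^4.

H_0 = Z,  H_1 = Z^4.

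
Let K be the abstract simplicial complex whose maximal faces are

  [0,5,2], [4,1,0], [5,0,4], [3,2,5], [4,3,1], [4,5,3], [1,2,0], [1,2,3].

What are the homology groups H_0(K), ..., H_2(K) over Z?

H_0 = Z,  H_1 = 0,  H_2 = Z.

We work with the vertex ordering 0 < 1 < 2 < 3 < 4 < 5. The simplices of K, each written with vertices in increasing order, are:

  0-simplices (6): [0], [1], [2], [3], [4], [5]
  1-simplices (12): [0,1], [0,2], [0,4], [0,5], [1,2], [1,3], [1,4], [2,3], [2,5], [3,4], [3,5], [4,5]
  2-simplices (8): [0,1,2], [0,1,4], [0,2,5], [0,4,5], [1,2,3], [1,3,4], [2,3,5], [3,4,5]

so the chain groups are C_0 ≅ Z^6, C_1 ≅ Z^12, C_2 ≅ Z^8.

The boundary map ∂_1: C_1 → C_0 sends each edge [p,q] (with p < q) to q − p. For instance
  ∂[0,4] = [4] − [0].
As a 6×12 matrix over Z this has rank 5, with invariant factors (1,1,1,1,1).

The boundary map ∂_2: C_2 → C_1 sends each 2-simplex [p,q,r] to [q,r] − [p,r] + [p,q]. For instance
  ∂[0,2,5] = [2,5] − [0,5] + [0,2],
  ∂[3,4,5] = [4,5] − [3,5] + [3,4].
As a 12×8 matrix over Z this has rank 7, with invariant factors (1,1,1,1,1,1,1).

From H_k ≅ ker(∂_k) / im(∂_{k+1}) we obtain:

  H_0: rank C_0 − rank ∂_1 = 6 − 5 = 1, and the invariant factors of ∂_1 are all 1, so H_0 ≅ Z.
  H_1: rank ker ∂_1 − rank ∂_2 = (12 − 5) − 7 = 0, and the invariant factors of ∂_2 are all 1, so H_1 ≅ 0.
  H_2: rank ker ∂_2 − rank ∂_3 = (8 − 7) − 0 = 1, and there is no ∂_3, so H_2 ≅ Z.

As a check, the Euler characteristic is 6 − 12 + 8 = 2, which agrees with 1 − 0 + 1 = 2.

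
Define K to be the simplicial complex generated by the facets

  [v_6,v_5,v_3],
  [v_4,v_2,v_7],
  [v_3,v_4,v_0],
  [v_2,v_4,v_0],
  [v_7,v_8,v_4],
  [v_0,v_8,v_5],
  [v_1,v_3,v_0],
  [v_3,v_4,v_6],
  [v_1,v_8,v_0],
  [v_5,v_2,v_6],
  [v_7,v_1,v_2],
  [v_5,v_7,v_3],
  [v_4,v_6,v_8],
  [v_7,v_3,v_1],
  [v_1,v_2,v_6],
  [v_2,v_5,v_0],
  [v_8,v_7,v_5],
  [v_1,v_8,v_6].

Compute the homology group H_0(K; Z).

Fix the vertex order v_0 < v_1 < v_2 < v_3 < v_4 < v_5 < v_6 < v_7 < v_8 and write every simplex with vertices in increasing order. Then dim K = 2 and the simplices of K are:

  0-simplices (9): [v_0], [v_1], [v_2], [v_3], [v_4], [v_5], [v_6], [v_7], [v_8]
  1-simplices (27): (27 of them)
  2-simplices (18): (18 of them)

giving chain groups C_0 ≅ Z^9, C_1 ≅ Z^27, C_2 ≅ Z^18.

The boundary map ∂_1: C_1 → C_0 is given by ∂[p,q] = [q] − [p].
This gives a 9×27 integer matrix of rank 8; reducing to Smith normal form yields diagonal entries (1,1,1,1,1,1,1,1).

Boundary ∂_2: C_2 → C_1 maps a triangle to the signed sum of its edges. For instance
  ∂[v_1,v_3,v_7] = [v_3,v_7] − [v_1,v_7] + [v_1,v_3],
  ∂[v_3,v_5,v_6] = [v_5,v_6] − [v_3,v_6] + [v_3,v_5].
The 27×18 boundary matrix has rank 17 and Smith normal form diag(1,1,1,1,1,1,1,1,1,1,1,1,1,1,1,1,1).

Computing H_k = (kernel of ∂_k) / (image of ∂_{k+1}):

  H_0: rank C_0 − rank ∂_1 = 9 − 8 = 1, and the invariant factors of ∂_1 are all 1, so H_0 ≅ Z.

(K is a triangulation of the torus T^2.)

H_0 ≅ Z.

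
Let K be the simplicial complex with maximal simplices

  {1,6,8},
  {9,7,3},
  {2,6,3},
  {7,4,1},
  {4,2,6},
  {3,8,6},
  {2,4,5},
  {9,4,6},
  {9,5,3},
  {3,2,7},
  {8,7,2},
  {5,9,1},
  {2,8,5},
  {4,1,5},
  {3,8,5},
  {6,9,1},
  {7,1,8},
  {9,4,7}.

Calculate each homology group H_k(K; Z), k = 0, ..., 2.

Take the total order 1 < 2 < 3 < 4 < 5 < 6 < 7 < 8 < 9 on the vertex set. Then K (dimension 2) consists of the simplices:

  0-simplices (9): [1], [2], [3], [4], [5], [6], [7], [8], [9]
  1-simplices (27): (27 of them)
  2-simplices (18): [1,4,5], [1,4,7], [1,5,9], [1,6,8], [1,6,9], [1,7,8], [2,3,6], [2,3,7], [2,4,5], [2,4,6], [2,5,8], [2,7,8], [3,5,8], [3,5,9], [3,6,8], [3,7,9], [4,6,9], [4,7,9]

Hence C_0 ≅ Z^9, C_1 ≅ Z^27, C_2 ≅ Z^18.

∂_1: C_1 → C_0 is given by ∂[p,q] = [q] − [p]. For instance
  ∂[7,9] = [9] − [7].
As a 9×27 matrix over Z this has rank 8, with invariant factors (1,1,1,1,1,1,1,1).

The boundary map ∂_2: C_2 → C_1 acts by ∂[p,q,r] = [q,r] − [p,r] + [p,q]. For instance
  ∂[3,6,8] = [6,8] − [3,8] + [3,6],
  ∂[2,4,6] = [4,6] − [2,6] + [2,4].
The 27×18 boundary matrix has rank 18 and Smith normal form diag(1,1,1,1,1,1,1,1,1,1,1,1,1,1,1,1,1,2).

Reading off H_k = ker ∂_k / im ∂_{k+1}:

  H_0: rank C_0 − rank ∂_1 = 9 − 8 = 1, and the invariant factors of ∂_1 are all 1, so H_0 ≅ Z.
  H_1: rank ker ∂_1 − rank ∂_2 = (27 − 8) − 18 = 1, and ∂_2 has invariant factor 2 > 1, so H_1 ≅ Z × Z/2.
  H_2: rank ker ∂_2 − rank ∂_3 = (18 − 18) − 0 = 0, and there is no ∂_3, so H_2 ≅ 0.

As a check, the Euler characteristic is 9 − 27 + 18 = 0, which agrees with 1 − 1 + 0 = 0.
(K is a triangulation of the Klein bottle.)

H_0 ≅ Z,  H_1 ≅ Z × Z/2,  H_2 = 0.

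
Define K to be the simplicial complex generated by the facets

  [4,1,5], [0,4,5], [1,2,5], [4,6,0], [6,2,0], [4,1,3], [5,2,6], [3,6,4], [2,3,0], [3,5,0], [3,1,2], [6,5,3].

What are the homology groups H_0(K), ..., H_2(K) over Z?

H_0 = Z,  H_1 = Z/2,  H_2 = 0.

K has 7 vertices, 18 edges, 12 triangles.
rank ∂_0 = 0, rank ∂_1 = 6 ⇒ b_0 = 7 − 0 − 6 = 1; all invariant factors of ∂_1 are 1 so no torsion. So H_0 ≅ Z.
rank ∂_1 = 6, rank ∂_2 = 12 ⇒ b_1 = 18 − 6 − 12 = 0; ∂_2 has invariant factor(s) [2] giving torsion. So H_1 ≅ Z/2.
rank ∂_2 = 12, rank ∂_3 = 0 ⇒ b_2 = 12 − 12 − 0 = 0. So H_2 ≅ 0.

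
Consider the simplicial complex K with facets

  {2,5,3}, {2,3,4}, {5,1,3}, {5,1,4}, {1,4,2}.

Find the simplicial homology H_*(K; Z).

We work with the vertex ordering 1 < 2 < 3 < 4 < 5. The simplices of K, each written with vertices in increasing order, are:

  0-simplices (5): [1], [2], [3], [4], [5]
  1-simplices (10): [1,2], [1,3], [1,4], [1,5], [2,3], [2,4], [2,5], [3,4], [3,5], [4,5]
  2-simplices (5): [1,2,4], [1,3,5], [1,4,5], [2,3,4], [2,3,5]

Hence C_0 ≅ Z^5, C_1 ≅ Z^10, C_2 ≅ Z^5.

Boundary ∂_1: C_1 → C_0 is given by ∂[p,q] = [q] − [p].
The resulting 5×10 matrix has rank 4, and its Smith normal form has invariant factors (1,1,1,1).

Boundary ∂_2: C_2 → C_1 acts by ∂[p,q,r] = [q,r] − [p,r] + [p,q]. For instance
  ∂[1,2,4] = [2,4] − [1,4] + [1,2],
  ∂[1,3,5] = [3,5] − [1,5] + [1,3].
The resulting 10×5 matrix has rank 5, and its Smith normal form has invariant factors (1,1,1,1,1).

Computing H_k = (kernel of ∂_k) / (image of ∂_{k+1}):

  H_0: rank C_0 − rank ∂_1 = 5 − 4 = 1, and the invariant factors of ∂_1 are all 1, so H_0 = Z.
  H_1: rank ker ∂_1 − rank ∂_2 = (10 − 4) − 5 = 1, and the invariant factors of ∂_2 are all 1, so H_1 = Z.
  H_2: rank ker ∂_2 − rank ∂_3 = (5 − 5) − 0 = 0, and there is no ∂_3, so H_2 = 0.

(K is a triangulation of the Möbius band.)

H_0 = Z,  H_1 = Z,  H_2 = 0.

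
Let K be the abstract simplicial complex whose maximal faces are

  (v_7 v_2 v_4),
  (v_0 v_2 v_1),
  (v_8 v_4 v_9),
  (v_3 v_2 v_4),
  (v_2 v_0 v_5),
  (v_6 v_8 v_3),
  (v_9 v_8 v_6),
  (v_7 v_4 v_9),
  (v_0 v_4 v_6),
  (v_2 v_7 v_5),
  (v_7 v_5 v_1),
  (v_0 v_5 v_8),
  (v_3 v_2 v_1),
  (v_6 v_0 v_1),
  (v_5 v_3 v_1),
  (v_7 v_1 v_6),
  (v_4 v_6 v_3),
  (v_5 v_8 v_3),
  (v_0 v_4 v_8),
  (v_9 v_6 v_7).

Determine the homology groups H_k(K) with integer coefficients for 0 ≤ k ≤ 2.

H_0 = Z,  H_1 = Z ⊕ Z/2Z,  H_2 = 0.

Fix the vertex order v_0 < v_1 < v_2 < v_3 < v_4 < v_5 < v_6 < v_7 < v_8 < v_9 and write every simplex with vertices in increasing order. Then dim K = 2 and the simplices of K are:

  0-simplices (10): [v_0], [v_1], [v_2], [v_3], [v_4], [v_5], [v_6], [v_7], [v_8], [v_9]
  1-simplices (30): (30 of them)
  2-simplices (20): (20 of them)

giving chain groups C_0 ≅ Z^10, C_1 ≅ Z^30, C_2 ≅ Z^20.

The boundary map ∂_1: C_1 → C_0 maps an edge to its endpoints' difference, ∂[p,q] = q − p.
As a 10×30 matrix over Z this has rank 9, with invariant factors (1,1,1,1,1,1,1,1,1).

∂_2: C_2 → C_1 sends each 2-simplex [p,q,r] to [q,r] − [p,r] + [p,q]. For instance
  ∂[v_4,v_7,v_9] = [v_7,v_9] − [v_4,v_9] + [v_4,v_7],
  ∂[v_3,v_6,v_8] = [v_6,v_8] − [v_3,v_8] + [v_3,v_6].
The resulting 30×20 matrix has rank 20, and its Smith normal form has invariant factors (1,1,1,1,1,1,1,1,1,1,1,1,1,1,1,1,1,1,1,2).

Reading off H_k = ker ∂_k / im ∂_{k+1}:

  H_0: rank C_0 − rank ∂_1 = 10 − 9 = 1, and the invariant factors of ∂_1 are all 1, so H_0 = Z.
  H_1: rank ker ∂_1 − rank ∂_2 = (30 − 9) − 20 = 1, and ∂_2 has invariant factor 2 > 1, so H_1 = Z ⊕ Z/2Z.
  H_2: rank ker ∂_2 − rank ∂_3 = (20 − 20) − 0 = 0, and there is no ∂_3, so H_2 = 0.

As a check, the Euler characteristic is 10 − 30 + 20 = 0, which agrees with 1 − 1 + 0 = 0.
(K is a triangulation of the Klein bottle.)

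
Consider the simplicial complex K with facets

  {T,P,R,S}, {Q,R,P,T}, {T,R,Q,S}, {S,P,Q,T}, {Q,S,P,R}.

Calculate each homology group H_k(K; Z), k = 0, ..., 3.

H_0 = Z,  H_1 = 0,  H_2 = 0,  H_3 = Z.

We work with the vertex ordering P < Q < R < S < T. The simplices of K, each written with vertices in increasing order, are:

  0-simplices (5): P, Q, R, S, T
  1-simplices (10): PQ, PR, PS, PT, QR, QS, QT, RS, RT, ST
  2-simplices (10): PQR, PQS, PQT, PRS, PRT, PST, QRS, QRT, QST, RST
  3-simplices (5): PQRS, PQRT, PQST, PRST, QRST

giving chain groups C_0 ≅ Z^5, C_1 ≅ Z^10, C_2 ≅ Z^10, C_3 ≅ Z^5.

The boundary map ∂_1: C_1 → C_0 maps an edge to its endpoints' difference, ∂[p,q] = q − p. For instance
  ∂QT = T − Q.
This gives a 5×10 integer matrix of rank 4; reducing to Smith normal form yields diagonal entries (1,1,1,1).

∂_2: C_2 → C_1 maps a triangle to the signed sum of its edges. For instance
  ∂PQT = QT − PT + PQ,
  ∂QRS = RS − QS + QR.
This gives a 10×10 integer matrix of rank 6; reducing to Smith normal form yields diagonal entries (1,1,1,1,1,1).

Boundary ∂_3: C_3 → C_2 sends each 3-simplex σ to the alternating sum Σ_i (−1)^i (σ with its i-th vertex removed). For instance
  ∂PQRS = QRS − PRS + PQS − PQR,
  ∂PQST = QST − PST + PQT − PQS.
The 10×5 boundary matrix has rank 4 and Smith normal form diag(1,1,1,1).

Now H_k = ker ∂_k / im ∂_{k+1}, so:

  H_0: rank C_0 − rank ∂_1 = 5 − 4 = 1, and the invariant factors of ∂_1 are all 1, so H_0 = Z.
  H_1: rank ker ∂_1 − rank ∂_2 = (10 − 4) − 6 = 0, and the invariant factors of ∂_2 are all 1, so H_1 = 0.
  H_2: rank ker ∂_2 − rank ∂_3 = (10 − 6) − 4 = 0, and the invariant factors of ∂_3 are all 1, so H_2 = 0.
  H_3: rank ker ∂_3 − rank ∂_4 = (5 − 4) − 0 = 1, and there is no ∂_4, so H_3 = Z.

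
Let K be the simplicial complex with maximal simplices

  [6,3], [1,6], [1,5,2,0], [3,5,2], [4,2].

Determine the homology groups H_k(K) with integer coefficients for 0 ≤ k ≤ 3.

Take the total order 0 < 1 < 2 < 3 < 4 < 5 < 6 on the vertex set. Then K (dimension 3) consists of the simplices:

  0-simplices (7): [0], [1], [2], [3], [4], [5], [6]
  1-simplices (11): [0,1], [0,2], [0,5], [1,2], [1,5], [1,6], [2,3], [2,4], [2,5], [3,5], [3,6]
  2-simplices (5): [0,1,2], [0,1,5], [0,2,5], [1,2,5], [2,3,5]
  3-simplices (1): [0,1,2,5]

so the chain groups are C_0 ≅ Z^7, C_1 ≅ Z^11, C_2 ≅ Z^5, C_3 ≅ Z^1.

Boundary ∂_1: C_1 → C_0 sends each edge [p,q] (with p < q) to q − p.
This gives a 7×11 integer matrix of rank 6; reducing to Smith normal form yields diagonal entries (1,1,1,1,1,1).

Boundary ∂_2: C_2 → C_1 maps a triangle to the signed sum of its edges. For instance
  ∂[2,3,5] = [3,5] − [2,5] + [2,3],
  ∂[0,1,5] = [1,5] − [0,5] + [0,1].
This gives a 11×5 integer matrix of rank 4; reducing to Smith normal form yields diagonal entries (1,1,1,1).

∂_3: C_3 → C_2 sends each 3-simplex σ to the alternating sum Σ_i (−1)^i (σ with its i-th vertex removed). For instance
  ∂[0,1,2,5] = [1,2,5] − [0,2,5] + [0,1,5] − [0,1,2].
As a 5×1 matrix over Z this has rank 1, with invariant factors (1).

Reading off H_k = ker ∂_k / im ∂_{k+1}:

  H_0: rank C_0 − rank ∂_1 = 7 − 6 = 1, and the invariant factors of ∂_1 are all 1, so H_0 ≅ Z.
  H_1: rank ker ∂_1 − rank ∂_2 = (11 − 6) − 4 = 1, and the invariant factors of ∂_2 are all 1, so H_1 ≅ Z.
  H_2: rank ker ∂_2 − rank ∂_3 = (5 − 4) − 1 = 0, and the invariant factors of ∂_3 are all 1, so H_2 ≅ 0.
  H_3: rank ker ∂_3 − rank ∂_4 = (1 − 1) − 0 = 0, and there is no ∂_4, so H_3 ≅ 0.

As a check, the Euler characteristic is 7 − 11 + 5 − 1 = 0, which agrees with 1 − 1 + 0 − 0 = 0.

H_0 ≅ Z,  H_1 ≅ Z,  H_2 = 0,  H_3 = 0.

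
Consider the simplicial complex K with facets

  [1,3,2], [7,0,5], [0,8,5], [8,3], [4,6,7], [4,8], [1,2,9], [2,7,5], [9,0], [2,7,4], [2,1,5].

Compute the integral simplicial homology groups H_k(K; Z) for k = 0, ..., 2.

We work with the vertex ordering 0 < 1 < 2 < 3 < 4 < 5 < 6 < 7 < 8 < 9. The simplices of K, each written with vertices in increasing order, are:

  0-simplices (10): [0], [1], [2], [3], [4], [5], [6], [7], [8], [9]
  1-simplices (20): [0,5], [0,7], [0,8], [0,9], [1,2], [1,3], [1,5], [1,9], [2,3], [2,4], [2,5], [2,7], [2,9], [3,8], [4,6], [4,7], [4,8], [5,7], [5,8], [6,7]
  2-simplices (8): [0,5,7], [0,5,8], [1,2,3], [1,2,5], [1,2,9], [2,4,7], [2,5,7], [4,6,7]

giving chain groups C_0 ≅ Z^10, C_1 ≅ Z^20, C_2 ≅ Z^8.

The boundary map ∂_1: C_1 → C_0 maps an edge to its endpoints' difference, ∂[p,q] = q − p.
The 10×20 boundary matrix has rank 9 and Smith normal form diag(1,1,1,1,1,1,1,1,1).

The boundary map ∂_2: C_2 → C_1 maps a triangle to the signed sum of its edges. For instance
  ∂[0,5,7] = [5,7] − [0,7] + [0,5],
  ∂[1,2,5] = [2,5] − [1,5] + [1,2].
The resulting 20×8 matrix has rank 8, and its Smith normal form has invariant factors (1,1,1,1,1,1,1,1).

From H_k ≅ ker(∂_k) / im(∂_{k+1}) we obtain:

  H_0: rank C_0 − rank ∂_1 = 10 − 9 = 1, and the invariant factors of ∂_1 are all 1, so H_0 ≅ Z.
  H_1: rank ker ∂_1 − rank ∂_2 = (20 − 9) − 8 = 3, and the invariant factors of ∂_2 are all 1, so H_1 ≅ Z^3.
  H_2: rank ker ∂_2 − rank ∂_3 = (8 − 8) − 0 = 0, and there is no ∂_3, so H_2 ≅ 0.

H_0 = Z,  H_1 = Z^3,  H_2 = 0.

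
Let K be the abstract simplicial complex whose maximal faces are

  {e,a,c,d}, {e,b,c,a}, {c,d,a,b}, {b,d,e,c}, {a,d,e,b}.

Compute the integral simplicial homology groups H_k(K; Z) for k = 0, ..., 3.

We work with the vertex ordering a < b < c < d < e. The simplices of K, each written with vertices in increasing order, are:

  0-simplices (5): a, b, c, d, e
  1-simplices (10): ab, ac, ad, ae, bc, bd, be, cd, ce, de
  2-simplices (10): abc, abd, abe, acd, ace, ade, bcd, bce, bde, cde
  3-simplices (5): abcd, abce, abde, acde, bcde

Hence C_0 ≅ Z^5, C_1 ≅ Z^10, C_2 ≅ Z^10, C_3 ≅ Z^5.

∂_1: C_1 → C_0 is given by ∂[p,q] = [q] − [p].
The 5×10 boundary matrix has rank 4 and Smith normal form diag(1,1,1,1).

∂_2: C_2 → C_1 sends each 2-simplex [p,q,r] to [q,r] − [p,r] + [p,q]. For instance
  ∂bce = ce − be + bc,
  ∂bde = de − be + bd.
The 10×10 boundary matrix has rank 6 and Smith normal form diag(1,1,1,1,1,1).

Boundary ∂_3: C_3 → C_2 sends each 3-simplex σ to the alternating sum Σ_i (−1)^i (σ with its i-th vertex removed). For instance
  ∂abcd = bcd − acd + abd − abc,
  ∂bcde = cde − bde + bce − bcd.
As a 10×5 matrix over Z this has rank 4, with invariant factors (1,1,1,1).

From H_k ≅ ker(∂_k) / im(∂_{k+1}) we obtain:

  H_0: rank C_0 − rank ∂_1 = 5 − 4 = 1, and the invariant factors of ∂_1 are all 1, so H_0 ≅ Z.
  H_1: rank ker ∂_1 − rank ∂_2 = (10 − 4) − 6 = 0, and the invariant factors of ∂_2 are all 1, so H_1 ≅ 0.
  H_2: rank ker ∂_2 − rank ∂_3 = (10 − 6) − 4 = 0, and the invariant factors of ∂_3 are all 1, so H_2 ≅ 0.
  H_3: rank ker ∂_3 − rank ∂_4 = (5 − 4) − 0 = 1, and there is no ∂_4, so H_3 ≅ Z.

H_0 = Z,  H_1 = 0,  H_2 = 0,  H_3 = Z.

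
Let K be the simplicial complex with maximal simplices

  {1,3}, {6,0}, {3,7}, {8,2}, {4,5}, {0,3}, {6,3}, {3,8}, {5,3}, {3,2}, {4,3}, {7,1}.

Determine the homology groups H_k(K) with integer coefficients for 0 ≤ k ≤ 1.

H_0 = Z,  H_1 = Z^4.

Order the vertices as 0 < 1 < 2 < 3 < 4 < 5 < 6 < 7 < 8. Listing each simplex with vertices in this order, K has dimension 1 with simplices:

  0-simplices (9): [0], [1], [2], [3], [4], [5], [6], [7], [8]
  1-simplices (12): [0,3], [0,6], [1,3], [1,7], [2,3], [2,8], [3,4], [3,5], [3,6], [3,7], [3,8], [4,5]

so the chain groups are C_0 ≅ Z^9, C_1 ≅ Z^12.

Boundary ∂_1: C_1 → C_0 sends each edge [p,q] (with p < q) to q − p.
This gives a 9×12 integer matrix of rank 8; reducing to Smith normal form yields diagonal entries (1,1,1,1,1,1,1,1).

Computing H_k = (kernel of ∂_k) / (image of ∂_{k+1}):

  H_0: rank C_0 − rank ∂_1 = 9 − 8 = 1, and the invariant factors of ∂_1 are all 1, so H_0 ≅ Z.
  H_1: rank ker ∂_1 − rank ∂_2 = (12 − 8) − 0 = 4, and there is no ∂_2, so H_1 ≅ Z^4.

As a check, the Euler characteristic is 9 − 12 = -3, which agrees with 1 − 4 = -3.
(K is a triangulation of a wedge of 4 circles.)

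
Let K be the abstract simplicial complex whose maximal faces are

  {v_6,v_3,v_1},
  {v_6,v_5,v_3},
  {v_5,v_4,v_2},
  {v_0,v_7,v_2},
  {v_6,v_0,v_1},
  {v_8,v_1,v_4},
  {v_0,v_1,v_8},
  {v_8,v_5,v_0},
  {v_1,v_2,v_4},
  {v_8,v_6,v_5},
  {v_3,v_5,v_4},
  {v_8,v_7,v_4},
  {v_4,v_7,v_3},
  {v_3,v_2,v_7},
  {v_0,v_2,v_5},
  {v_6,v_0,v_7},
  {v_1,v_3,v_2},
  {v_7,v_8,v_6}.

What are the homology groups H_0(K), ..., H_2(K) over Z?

K has 9 vertices, 27 edges, 18 triangles.
rank ∂_0 = 0, rank ∂_1 = 8 ⇒ b_0 = 9 − 0 − 8 = 1; all invariant factors of ∂_1 are 1 so no torsion. So H_0 = Z.
rank ∂_1 = 8, rank ∂_2 = 18 ⇒ b_1 = 27 − 8 − 18 = 1; ∂_2 has invariant factor(s) [2] giving torsion. So H_1 = Z × Z/2.
rank ∂_2 = 18, rank ∂_3 = 0 ⇒ b_2 = 18 − 18 − 0 = 0. So H_2 = 0.

H_0 ≅ Z,  H_1 ≅ Z × Z/2,  H_2 = 0.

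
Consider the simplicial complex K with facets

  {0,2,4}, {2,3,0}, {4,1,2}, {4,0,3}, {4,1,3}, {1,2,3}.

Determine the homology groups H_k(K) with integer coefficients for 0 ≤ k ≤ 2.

H_0 = Z,  H_1 = 0,  H_2 = Z.

Take the total order 0 < 1 < 2 < 3 < 4 on the vertex set. Then K (dimension 2) consists of the simplices:

  0-simplices (5): [0], [1], [2], [3], [4]
  1-simplices (9): [0,2], [0,3], [0,4], [1,2], [1,3], [1,4], [2,3], [2,4], [3,4]
  2-simplices (6): [0,2,3], [0,2,4], [0,3,4], [1,2,3], [1,2,4], [1,3,4]

so the chain groups are C_0 ≅ Z^5, C_1 ≅ Z^9, C_2 ≅ Z^6.

∂_1: C_1 → C_0 is given by ∂[p,q] = [q] − [p].
The 5×9 boundary matrix has rank 4 and Smith normal form diag(1,1,1,1).

The boundary map ∂_2: C_2 → C_1 maps a triangle to the signed sum of its edges. For instance
  ∂[1,3,4] = [3,4] − [1,4] + [1,3],
  ∂[0,2,4] = [2,4] − [0,4] + [0,2].
The 9×6 boundary matrix has rank 5 and Smith normal form diag(1,1,1,1,1).

Now H_k = ker ∂_k / im ∂_{k+1}, so:

  H_0: rank C_0 − rank ∂_1 = 5 − 4 = 1, and the invariant factors of ∂_1 are all 1, so H_0 = Z.
  H_1: rank ker ∂_1 − rank ∂_2 = (9 − 4) − 5 = 0, and the invariant factors of ∂_2 are all 1, so H_1 = 0.
  H_2: rank ker ∂_2 − rank ∂_3 = (6 − 5) − 0 = 1, and there is no ∂_3, so H_2 = Z.

As a check, the Euler characteristic is 5 − 9 + 6 = 2, which agrees with 1 − 0 + 1 = 2.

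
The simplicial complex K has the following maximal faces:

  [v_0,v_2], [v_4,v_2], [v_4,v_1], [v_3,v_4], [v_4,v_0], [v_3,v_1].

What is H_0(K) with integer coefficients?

Take the total order v_0 < v_1 < v_2 < v_3 < v_4 on the vertex set. Then K (dimension 1) consists of the simplices:

  0-simplices (5): [v_0], [v_1], [v_2], [v_3], [v_4]
  1-simplices (6): [v_0,v_2], [v_0,v_4], [v_1,v_3], [v_1,v_4], [v_2,v_4], [v_3,v_4]

so the chain groups are C_0 ≅ Z^5, C_1 ≅ Z^6.

Boundary ∂_1: C_1 → C_0 maps an edge to its endpoints' difference, ∂[p,q] = q − p. For instance
  ∂[v_0,v_2] = [v_2] − [v_0].
The 5×6 boundary matrix has rank 4 and Smith normal form diag(1,1,1,1).

Computing H_k = (kernel of ∂_k) / (image of ∂_{k+1}):

  H_0: rank C_0 − rank ∂_1 = 5 − 4 = 1, and the invariant factors of ∂_1 are all 1, so H_0 = Z.

(K is a triangulation of a wedge of 2 circles.)

H_0 = Z.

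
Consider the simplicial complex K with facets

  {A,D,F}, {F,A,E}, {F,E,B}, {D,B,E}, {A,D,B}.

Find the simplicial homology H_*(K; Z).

H_0 ≅ Z,  H_1 ≅ Z,  H_2 = 0.

We work with the vertex ordering A < B < D < E < F. The simplices of K, each written with vertices in increasing order, are:

  0-simplices (5): A, B, D, E, F
  1-simplices (10): AB, AD, AE, AF, BD, BE, BF, DE, DF, EF
  2-simplices (5): ABD, ADF, AEF, BDE, BEF

Hence C_0 ≅ Z^5, C_1 ≅ Z^10, C_2 ≅ Z^5.

∂_1: C_1 → C_0 is given by ∂[p,q] = [q] − [p]. For instance
  ∂BE = E − B.
This gives a 5×10 integer matrix of rank 4; reducing to Smith normal form yields diagonal entries (1,1,1,1).

The boundary map ∂_2: C_2 → C_1 acts by ∂[p,q,r] = [q,r] − [p,r] + [p,q]. For instance
  ∂AEF = EF − AF + AE,
  ∂ADF = DF − AF + AD.
This gives a 10×5 integer matrix of rank 5; reducing to Smith normal form yields diagonal entries (1,1,1,1,1).

Now H_k = ker ∂_k / im ∂_{k+1}, so:

  H_0: rank C_0 − rank ∂_1 = 5 − 4 = 1, and the invariant factors of ∂_1 are all 1, so H_0 = Z.
  H_1: rank ker ∂_1 − rank ∂_2 = (10 − 4) − 5 = 1, and the invariant factors of ∂_2 are all 1, so H_1 = Z.
  H_2: rank ker ∂_2 − rank ∂_3 = (5 − 5) − 0 = 0, and there is no ∂_3, so H_2 = 0.

(K is a triangulation of the Möbius band.)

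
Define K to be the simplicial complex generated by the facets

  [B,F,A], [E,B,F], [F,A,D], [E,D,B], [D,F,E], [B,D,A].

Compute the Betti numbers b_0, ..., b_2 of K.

Order the vertices as A < B < D < E < F. Listing each simplex with vertices in this order, K has dimension 2 with simplices:

  0-simplices (5): A, B, D, E, F
  1-simplices (9): AB, AD, AF, BD, BE, BF, DE, DF, EF
  2-simplices (6): ABD, ABF, ADF, BDE, BEF, DEF

so the chain groups are C_0 ≅ Z^5, C_1 ≅ Z^9, C_2 ≅ Z^6.

Boundary ∂_1: C_1 → C_0 sends each edge [p,q] (with p < q) to q − p. For instance
  ∂DE = E − D.
As a 5×9 matrix over Z this has rank 4, with invariant factors (1,1,1,1).

Boundary ∂_2: C_2 → C_1 acts by ∂[p,q,r] = [q,r] − [p,r] + [p,q]. For instance
  ∂DEF = EF − DF + DE,
  ∂BDE = DE − BE + BD.
The 9×6 boundary matrix has rank 5 and Smith normal form diag(1,1,1,1,1).

Now H_k = ker ∂_k / im ∂_{k+1}, so:

  H_0: rank C_0 − rank ∂_1 = 5 − 4 = 1, and the invariant factors of ∂_1 are all 1, so H_0 ≅ Z.
  H_1: rank ker ∂_1 − rank ∂_2 = (9 − 4) − 5 = 0, and the invariant factors of ∂_2 are all 1, so H_1 ≅ 0.
  H_2: rank ker ∂_2 − rank ∂_3 = (6 − 5) − 0 = 1, and there is no ∂_3, so H_2 ≅ Z.

Hence the Betti numbers are b_0 = 1, b_1 = 0, b_2 = 1.

b_0 = 1, b_1 = 0, b_2 = 1.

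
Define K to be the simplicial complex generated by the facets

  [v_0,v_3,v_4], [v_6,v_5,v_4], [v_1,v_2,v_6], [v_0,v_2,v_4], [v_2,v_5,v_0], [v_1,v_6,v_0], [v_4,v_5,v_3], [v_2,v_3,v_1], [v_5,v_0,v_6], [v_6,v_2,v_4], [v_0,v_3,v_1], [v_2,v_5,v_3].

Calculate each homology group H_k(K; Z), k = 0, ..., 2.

Order the vertices as v_0 < v_1 < v_2 < v_3 < v_4 < v_5 < v_6. Listing each simplex with vertices in this order, K has dimension 2 with simplices:

  0-simplices (7): [v_0], [v_1], [v_2], [v_3], [v_4], [v_5], [v_6]
  1-simplices (18): (18 of them)
  2-simplices (12): (12 of them)

Hence C_0 ≅ Z^7, C_1 ≅ Z^18, C_2 ≅ Z^12.

Boundary ∂_1: C_1 → C_0 sends each edge [p,q] (with p < q) to q − p. For instance
  ∂[v_5,v_6] = [v_6] − [v_5].
This gives a 7×18 integer matrix of rank 6; reducing to Smith normal form yields diagonal entries (1,1,1,1,1,1).

Boundary ∂_2: C_2 → C_1 acts by ∂[p,q,r] = [q,r] − [p,r] + [p,q]. For instance
  ∂[v_2,v_3,v_5] = [v_3,v_5] − [v_2,v_5] + [v_2,v_3],
  ∂[v_4,v_5,v_6] = [v_5,v_6] − [v_4,v_6] + [v_4,v_5].
As a 18×12 matrix over Z this has rank 12, with invariant factors (1,1,1,1,1,1,1,1,1,1,1,2).

Computing H_k = (kernel of ∂_k) / (image of ∂_{k+1}):

  H_0: rank C_0 − rank ∂_1 = 7 − 6 = 1, and the invariant factors of ∂_1 are all 1, so H_0 = Z.
  H_1: rank ker ∂_1 − rank ∂_2 = (18 − 6) − 12 = 0, and ∂_2 has invariant factor 2 > 1, so H_1 = Z/2.
  H_2: rank ker ∂_2 − rank ∂_3 = (12 − 12) − 0 = 0, and there is no ∂_3, so H_2 = 0.

As a check, the Euler characteristic is 7 − 18 + 12 = 1, which agrees with 1 − 0 + 0 = 1.

H_0 ≅ Z,  H_1 ≅ Z/2,  H_2 = 0.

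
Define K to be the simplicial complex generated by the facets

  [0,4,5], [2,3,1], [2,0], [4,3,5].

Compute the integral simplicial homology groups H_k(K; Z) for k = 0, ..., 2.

Order the vertices as 0 < 1 < 2 < 3 < 4 < 5. Listing each simplex with vertices in this order, K has dimension 2 with simplices:

  0-simplices (6): [0], [1], [2], [3], [4], [5]
  1-simplices (9): [0,2], [0,4], [0,5], [1,2], [1,3], [2,3], [3,4], [3,5], [4,5]
  2-simplices (3): [0,4,5], [1,2,3], [3,4,5]

Hence C_0 ≅ Z^6, C_1 ≅ Z^9, C_2 ≅ Z^3.

The boundary map ∂_1: C_1 → C_0 maps an edge to its endpoints' difference, ∂[p,q] = q − p.
The 6×9 boundary matrix has rank 5 and Smith normal form diag(1,1,1,1,1).

The boundary map ∂_2: C_2 → C_1 maps a triangle to the signed sum of its edges. For instance
  ∂[1,2,3] = [2,3] − [1,3] + [1,2],
  ∂[0,4,5] = [4,5] − [0,5] + [0,4].
As a 9×3 matrix over Z this has rank 3, with invariant factors (1,1,1).

Computing H_k = (kernel of ∂_k) / (image of ∂_{k+1}):

  H_0: rank C_0 − rank ∂_1 = 6 − 5 = 1, and the invariant factors of ∂_1 are all 1, so H_0 ≅ Z.
  H_1: rank ker ∂_1 − rank ∂_2 = (9 − 5) − 3 = 1, and the invariant factors of ∂_2 are all 1, so H_1 ≅ Z.
  H_2: rank ker ∂_2 − rank ∂_3 = (3 − 3) − 0 = 0, and there is no ∂_3, so H_2 ≅ 0.

As a check, the Euler characteristic is 6 − 9 + 3 = 0, which agrees with 1 − 1 + 0 = 0.

H_0 ≅ Z,  H_1 ≅ Z,  H_2 = 0.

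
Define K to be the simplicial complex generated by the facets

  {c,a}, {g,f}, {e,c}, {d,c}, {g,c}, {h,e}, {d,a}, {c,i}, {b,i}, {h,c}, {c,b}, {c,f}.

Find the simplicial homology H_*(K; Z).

H_0 ≅ Z,  H_1 ≅ Z^4.

We work with the vertex ordering a < b < c < d < e < f < g < h < i. The simplices of K, each written with vertices in increasing order, are:

  0-simplices (9): a, b, c, d, e, f, g, h, i
  1-simplices (12): ac, ad, bc, bi, cd, ce, cf, cg, ch, ci, eh, fg

Hence C_0 ≅ Z^9, C_1 ≅ Z^12.

Boundary ∂_1: C_1 → C_0 is given by ∂[p,q] = [q] − [p]. For instance
  ∂eh = h − e.
The resulting 9×12 matrix has rank 8, and its Smith normal form has invariant factors (1,1,1,1,1,1,1,1).

Computing H_k = (kernel of ∂_k) / (image of ∂_{k+1}):

  H_0: rank C_0 − rank ∂_1 = 9 − 8 = 1, and the invariant factors of ∂_1 are all 1, so H_0 = Z.
  H_1: rank ker ∂_1 − rank ∂_2 = (12 − 8) − 0 = 4, and there is no ∂_2, so H_1 = Z^4.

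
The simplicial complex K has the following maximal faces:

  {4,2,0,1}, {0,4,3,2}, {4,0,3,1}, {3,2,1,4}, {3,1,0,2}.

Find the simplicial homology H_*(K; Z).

H_0 = Z,  H_1 = 0,  H_2 = 0,  H_3 = Z.

Fix the vertex order 0 < 1 < 2 < 3 < 4 and write every simplex with vertices in increasing order. Then dim K = 3 and the simplices of K are:

  0-simplices (5): [0], [1], [2], [3], [4]
  1-simplices (10): [0,1], [0,2], [0,3], [0,4], [1,2], [1,3], [1,4], [2,3], [2,4], [3,4]
  2-simplices (10): [0,1,2], [0,1,3], [0,1,4], [0,2,3], [0,2,4], [0,3,4], [1,2,3], [1,2,4], [1,3,4], [2,3,4]
  3-simplices (5): [0,1,2,3], [0,1,2,4], [0,1,3,4], [0,2,3,4], [1,2,3,4]

so the chain groups are C_0 ≅ Z^5, C_1 ≅ Z^10, C_2 ≅ Z^10, C_3 ≅ Z^5.

The boundary map ∂_1: C_1 → C_0 sends each edge [p,q] (with p < q) to q − p.
The 5×10 boundary matrix has rank 4 and Smith normal form diag(1,1,1,1).

Boundary ∂_2: C_2 → C_1 sends each 2-simplex [p,q,r] to [q,r] − [p,r] + [p,q]. For instance
  ∂[0,2,4] = [2,4] − [0,4] + [0,2],
  ∂[0,3,4] = [3,4] − [0,4] + [0,3].
The 10×10 boundary matrix has rank 6 and Smith normal form diag(1,1,1,1,1,1).

Boundary ∂_3: C_3 → C_2 sends each 3-simplex σ to the alternating sum Σ_i (−1)^i (σ with its i-th vertex removed). For instance
  ∂[1,2,3,4] = [2,3,4] − [1,3,4] + [1,2,4] − [1,2,3],
  ∂[0,2,3,4] = [2,3,4] − [0,3,4] + [0,2,4] − [0,2,3].
As a 10×5 matrix over Z this has rank 4, with invariant factors (1,1,1,1).

Reading off H_k = ker ∂_k / im ∂_{k+1}:

  H_0: rank C_0 − rank ∂_1 = 5 − 4 = 1, and the invariant factors of ∂_1 are all 1, so H_0 ≅ Z.
  H_1: rank ker ∂_1 − rank ∂_2 = (10 − 4) − 6 = 0, and the invariant factors of ∂_2 are all 1, so H_1 ≅ 0.
  H_2: rank ker ∂_2 − rank ∂_3 = (10 − 6) − 4 = 0, and the invariant factors of ∂_3 are all 1, so H_2 ≅ 0.
  H_3: rank ker ∂_3 − rank ∂_4 = (5 − 4) − 0 = 1, and there is no ∂_4, so H_3 ≅ Z.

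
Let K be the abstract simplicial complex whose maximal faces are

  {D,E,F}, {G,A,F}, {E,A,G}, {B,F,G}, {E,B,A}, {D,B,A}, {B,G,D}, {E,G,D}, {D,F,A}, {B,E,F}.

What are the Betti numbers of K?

b_0 = 1, b_1 = 0, b_2 = 0.

Take the total order A < B < D < E < F < G on the vertex set. Then K (dimension 2) consists of the simplices:

  0-simplices (6): A, B, D, E, F, G
  1-simplices (15): AB, AD, AE, AF, AG, BD, BE, BF, BG, DE, DF, DG, EF, EG, FG
  2-simplices (10): ABD, ABE, ADF, AEG, AFG, BDG, BEF, BFG, DEF, DEG

so the chain groups are C_0 ≅ Z^6, C_1 ≅ Z^15, C_2 ≅ Z^10.

Boundary ∂_1: C_1 → C_0 maps an edge to its endpoints' difference, ∂[p,q] = q − p. For instance
  ∂DF = F − D.
The 6×15 boundary matrix has rank 5 and Smith normal form diag(1,1,1,1,1).

The boundary map ∂_2: C_2 → C_1 maps a triangle to the signed sum of its edges. For instance
  ∂ADF = DF − AF + AD,
  ∂AEG = EG − AG + AE.
The resulting 15×10 matrix has rank 10, and its Smith normal form has invariant factors (1,1,1,1,1,1,1,1,1,2).

From H_k ≅ ker(∂_k) / im(∂_{k+1}) we obtain:

  H_0: rank C_0 − rank ∂_1 = 6 − 5 = 1, and the invariant factors of ∂_1 are all 1, so H_0 = Z.
  H_1: rank ker ∂_1 − rank ∂_2 = (15 − 5) − 10 = 0, and ∂_2 has invariant factor 2 > 1, so H_1 = Z_2.
  H_2: rank ker ∂_2 − rank ∂_3 = (10 − 10) − 0 = 0, and there is no ∂_3, so H_2 = 0.

(K is a triangulation of the real projective plane RP^2.)

Hence the Betti numbers are b_0 = 1, b_1 = 0, b_2 = 0.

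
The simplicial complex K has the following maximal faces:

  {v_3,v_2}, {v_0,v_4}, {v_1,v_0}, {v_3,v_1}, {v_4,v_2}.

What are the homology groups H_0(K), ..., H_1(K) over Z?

H_0 ≅ Z,  H_1 ≅ Z.

We work with the vertex ordering v_0 < v_1 < v_2 < v_3 < v_4. The simplices of K, each written with vertices in increasing order, are:

  0-simplices (5): [v_0], [v_1], [v_2], [v_3], [v_4]
  1-simplices (5): [v_0,v_1], [v_0,v_4], [v_1,v_3], [v_2,v_3], [v_2,v_4]

giving chain groups C_0 ≅ Z^5, C_1 ≅ Z^5.

The boundary map ∂_1: C_1 → C_0 is given by ∂[p,q] = [q] − [p]. For instance
  ∂[v_2,v_3] = [v_3] − [v_2].
As a 5×5 matrix over Z this has rank 4, with invariant factors (1,1,1,1).

From H_k ≅ ker(∂_k) / im(∂_{k+1}) we obtain:

  H_0: rank C_0 − rank ∂_1 = 5 − 4 = 1, and the invariant factors of ∂_1 are all 1, so H_0 = Z.
  H_1: rank ker ∂_1 − rank ∂_2 = (5 − 4) − 0 = 1, and there is no ∂_2, so H_1 = Z.

As a check, the Euler characteristic is 5 − 5 = 0, which agrees with 1 − 1 = 0.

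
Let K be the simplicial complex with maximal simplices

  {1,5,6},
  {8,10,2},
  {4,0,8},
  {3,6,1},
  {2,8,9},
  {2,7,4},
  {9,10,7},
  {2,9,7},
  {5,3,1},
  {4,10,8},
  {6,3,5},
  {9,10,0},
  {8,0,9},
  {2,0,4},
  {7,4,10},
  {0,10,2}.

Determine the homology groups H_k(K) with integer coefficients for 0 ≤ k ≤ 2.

K has 11 vertices, 24 edges, 16 triangles.
rank ∂_0 = 0, rank ∂_1 = 9 ⇒ b_0 = 11 − 0 − 9 = 2; all invariant factors of ∂_1 are 1 so no torsion. So H_0 = Z^2.
rank ∂_1 = 9, rank ∂_2 = 15 ⇒ b_1 = 24 − 9 − 15 = 0; ∂_2 has invariant factor(s) [2] giving torsion. So H_1 = Z/2Z.
rank ∂_2 = 15, rank ∂_3 = 0 ⇒ b_2 = 16 − 15 − 0 = 1. So H_2 = Z.

H_0 = Z^2,  H_1 = Z/2Z,  H_2 = Z.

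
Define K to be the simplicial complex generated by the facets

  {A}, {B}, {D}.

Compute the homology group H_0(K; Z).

H_0 = Z^3.

Take the total order A < B < D on the vertex set. Then K (dimension 0) consists of the simplices:

  0-simplices (3): A, B, D

Hence C_0 ≅ Z^3.

Reading off H_k = ker ∂_k / im ∂_{k+1}:

  H_0: rank C_0 − rank ∂_1 = 3 − 0 = 3, and there is no ∂_1, so H_0 ≅ Z^3.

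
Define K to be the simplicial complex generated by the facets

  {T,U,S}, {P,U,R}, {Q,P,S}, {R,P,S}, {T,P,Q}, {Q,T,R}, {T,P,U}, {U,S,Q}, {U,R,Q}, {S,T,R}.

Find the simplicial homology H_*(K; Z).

Fix the vertex order P < Q < R < S < T < U and write every simplex with vertices in increasing order. Then dim K = 2 and the simplices of K are:

  0-simplices (6): P, Q, R, S, T, U
  1-simplices (15): PQ, PR, PS, PT, PU, QR, QS, QT, QU, RS, RT, RU, ST, SU, TU
  2-simplices (10): PQS, PQT, PRS, PRU, PTU, QRT, QRU, QSU, RST, STU

Hence C_0 ≅ Z^6, C_1 ≅ Z^15, C_2 ≅ Z^10.

The boundary map ∂_1: C_1 → C_0 maps an edge to its endpoints' difference, ∂[p,q] = q − p.
The 6×15 boundary matrix has rank 5 and Smith normal form diag(1,1,1,1,1).

The boundary map ∂_2: C_2 → C_1 sends each 2-simplex [p,q,r] to [q,r] − [p,r] + [p,q]. For instance
  ∂PRS = RS − PS + PR,
  ∂QSU = SU − QU + QS.
The 15×10 boundary matrix has rank 10 and Smith normal form diag(1,1,1,1,1,1,1,1,1,2).

Now H_k = ker ∂_k / im ∂_{k+1}, so:

  H_0: rank C_0 − rank ∂_1 = 6 − 5 = 1, and the invariant factors of ∂_1 are all 1, so H_0 = Z.
  H_1: rank ker ∂_1 − rank ∂_2 = (15 − 5) − 10 = 0, and ∂_2 has invariant factor 2 > 1, so H_1 = Z/2Z.
  H_2: rank ker ∂_2 − rank ∂_3 = (10 − 10) − 0 = 0, and there is no ∂_3, so H_2 = 0.

H_0 = Z,  H_1 = Z/2Z,  H_2 = 0.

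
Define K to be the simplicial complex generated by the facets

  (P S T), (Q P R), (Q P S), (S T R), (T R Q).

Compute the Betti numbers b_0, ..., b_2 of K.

b_0 = 1, b_1 = 1, b_2 = 0.

Order the vertices as P < Q < R < S < T. Listing each simplex with vertices in this order, K has dimension 2 with simplices:

  0-simplices (5): P, Q, R, S, T
  1-simplices (10): PQ, PR, PS, PT, QR, QS, QT, RS, RT, ST
  2-simplices (5): PQR, PQS, PST, QRT, RST

Hence C_0 ≅ Z^5, C_1 ≅ Z^10, C_2 ≅ Z^5.

Boundary ∂_1: C_1 → C_0 maps an edge to its endpoints' difference, ∂[p,q] = q − p. For instance
  ∂RS = S − R.
The resulting 5×10 matrix has rank 4, and its Smith normal form has invariant factors (1,1,1,1).

Boundary ∂_2: C_2 → C_1 acts by ∂[p,q,r] = [q,r] − [p,r] + [p,q]. For instance
  ∂QRT = RT − QT + QR,
  ∂PQR = QR − PR + PQ.
This gives a 10×5 integer matrix of rank 5; reducing to Smith normal form yields diagonal entries (1,1,1,1,1).

Computing H_k = (kernel of ∂_k) / (image of ∂_{k+1}):

  H_0: rank C_0 − rank ∂_1 = 5 − 4 = 1, and the invariant factors of ∂_1 are all 1, so H_0 = Z.
  H_1: rank ker ∂_1 − rank ∂_2 = (10 − 4) − 5 = 1, and the invariant factors of ∂_2 are all 1, so H_1 = Z.
  H_2: rank ker ∂_2 − rank ∂_3 = (5 − 5) − 0 = 0, and there is no ∂_3, so H_2 = 0.

Hence the Betti numbers are b_0 = 1, b_1 = 1, b_2 = 0.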